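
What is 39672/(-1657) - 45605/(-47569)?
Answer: -1811589883/78821833 ≈ -22.983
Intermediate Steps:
39672/(-1657) - 45605/(-47569) = 39672*(-1/1657) - 45605*(-1/47569) = -39672/1657 + 45605/47569 = -1811589883/78821833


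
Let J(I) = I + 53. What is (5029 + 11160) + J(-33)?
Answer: 16209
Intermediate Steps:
J(I) = 53 + I
(5029 + 11160) + J(-33) = (5029 + 11160) + (53 - 33) = 16189 + 20 = 16209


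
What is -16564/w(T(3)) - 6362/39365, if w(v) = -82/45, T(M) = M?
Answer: 357821488/39365 ≈ 9089.8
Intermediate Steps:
w(v) = -82/45 (w(v) = -82*1/45 = -82/45)
-16564/w(T(3)) - 6362/39365 = -16564/(-82/45) - 6362/39365 = -16564*(-45/82) - 6362*1/39365 = 9090 - 6362/39365 = 357821488/39365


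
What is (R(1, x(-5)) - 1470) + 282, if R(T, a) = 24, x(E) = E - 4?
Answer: -1164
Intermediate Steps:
x(E) = -4 + E
(R(1, x(-5)) - 1470) + 282 = (24 - 1470) + 282 = -1446 + 282 = -1164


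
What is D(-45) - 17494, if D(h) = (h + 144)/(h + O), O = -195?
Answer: -1399553/80 ≈ -17494.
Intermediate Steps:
D(h) = (144 + h)/(-195 + h) (D(h) = (h + 144)/(h - 195) = (144 + h)/(-195 + h))
D(-45) - 17494 = (144 - 45)/(-195 - 45) - 17494 = 99/(-240) - 17494 = -1/240*99 - 17494 = -33/80 - 17494 = -1399553/80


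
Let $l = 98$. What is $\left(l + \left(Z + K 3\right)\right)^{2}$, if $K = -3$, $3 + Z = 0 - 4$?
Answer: $6724$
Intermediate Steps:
$Z = -7$ ($Z = -3 + \left(0 - 4\right) = -3 - 4 = -7$)
$\left(l + \left(Z + K 3\right)\right)^{2} = \left(98 - 16\right)^{2} = 82^{2} = 6724$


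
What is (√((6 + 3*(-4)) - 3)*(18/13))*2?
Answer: 108*I/13 ≈ 8.3077*I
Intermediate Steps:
(√((6 + 3*(-4)) - 3)*(18/13))*2 = (√((6 - 12) - 3)*(18*(1/13)))*2 = (√(-6 - 3)*(18/13))*2 = (√(-9)*(18/13))*2 = ((3*I)*(18/13))*2 = (54*I/13)*2 = 108*I/13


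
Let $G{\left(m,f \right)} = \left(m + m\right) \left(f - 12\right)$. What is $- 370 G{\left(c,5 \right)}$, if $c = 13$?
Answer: $67340$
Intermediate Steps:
$G{\left(m,f \right)} = 2 m \left(-12 + f\right)$
$- 370 G{\left(c,5 \right)} = - 370 \cdot 2 \cdot 13 \left(-12 + 5\right) = - 370 \cdot 2 \cdot 13 \left(-7\right) = \left(-370\right) \left(-182\right) = 67340$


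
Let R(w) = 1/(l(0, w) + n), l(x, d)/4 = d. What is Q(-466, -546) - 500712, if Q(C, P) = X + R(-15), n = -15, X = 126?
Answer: -37543951/75 ≈ -5.0059e+5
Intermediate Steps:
l(x, d) = 4*d
R(w) = 1/(-15 + 4*w) (R(w) = 1/(4*w - 15) = 1/(-15 + 4*w))
Q(C, P) = 9449/75 (Q(C, P) = 126 + 1/(-15 + 4*(-15)) = 126 + 1/(-15 - 60) = 126 + 1/(-75) = 126 - 1/75 = 9449/75)
Q(-466, -546) - 500712 = 9449/75 - 500712 = -37543951/75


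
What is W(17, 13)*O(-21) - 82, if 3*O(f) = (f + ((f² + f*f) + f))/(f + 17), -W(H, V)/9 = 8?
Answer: 4958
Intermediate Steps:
W(H, V) = -72 (W(H, V) = -9*8 = -72)
O(f) = (2*f + 2*f²)/(3*(17 + f)) (O(f) = ((f + ((f² + f*f) + f))/(f + 17))/3 = ((f + ((f² + f²) + f))/(17 + f))/3 = ((f + (2*f² + f))/(17 + f))/3 = ((f + (f + 2*f²))/(17 + f))/3 = ((2*f + 2*f²)/(17 + f))/3 = (2*f + 2*f²)/(3*(17 + f)))
W(17, 13)*O(-21) - 82 = -48*(-21)*(1 - 21)/(17 - 21) - 82 = -48*(-21)*(-20)/(-4) - 82 = -48*(-21)*(-1)*(-20)/4 - 82 = -72*(-70) - 82 = 5040 - 82 = 4958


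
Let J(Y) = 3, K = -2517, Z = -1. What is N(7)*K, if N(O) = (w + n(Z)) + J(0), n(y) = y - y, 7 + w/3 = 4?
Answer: 15102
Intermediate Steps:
w = -9 (w = -21 + 3*4 = -21 + 12 = -9)
n(y) = 0
N(O) = -6 (N(O) = (-9 + 0) + 3 = -9 + 3 = -6)
N(7)*K = -6*(-2517) = 15102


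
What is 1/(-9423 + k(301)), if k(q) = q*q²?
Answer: 1/27261478 ≈ 3.6682e-8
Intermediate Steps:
k(q) = q³
1/(-9423 + k(301)) = 1/(-9423 + 301³) = 1/(-9423 + 27270901) = 1/27261478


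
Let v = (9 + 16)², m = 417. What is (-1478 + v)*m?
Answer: -355701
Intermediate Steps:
v = 625 (v = 25² = 625)
(-1478 + v)*m = (-1478 + 625)*417 = -853*417 = -355701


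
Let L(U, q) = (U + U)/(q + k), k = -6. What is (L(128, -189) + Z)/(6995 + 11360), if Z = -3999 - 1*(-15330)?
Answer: 2209289/3579225 ≈ 0.61725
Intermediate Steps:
Z = 11331 (Z = -3999 + 15330 = 11331)
L(U, q) = 2*U/(-6 + q) (L(U, q) = (U + U)/(q - 6) = (2*U)/(-6 + q) = 2*U/(-6 + q))
(L(128, -189) + Z)/(6995 + 11360) = (2*128/(-6 - 189) + 11331)/(6995 + 11360) = (2*128/(-195) + 11331)/18355 = (2*128*(-1/195) + 11331)*(1/18355) = (-256/195 + 11331)*(1/18355) = (2209289/195)*(1/18355) = 2209289/3579225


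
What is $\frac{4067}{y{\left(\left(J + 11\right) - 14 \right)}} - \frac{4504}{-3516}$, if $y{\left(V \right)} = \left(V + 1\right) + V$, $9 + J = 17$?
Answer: $\frac{3587279}{9669} \approx 371.01$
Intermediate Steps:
$J = 8$ ($J = -9 + 17 = 8$)
$y{\left(V \right)} = 1 + 2 V$ ($y{\left(V \right)} = \left(1 + V\right) + V = 1 + 2 V$)
$\frac{4067}{y{\left(\left(J + 11\right) - 14 \right)}} - \frac{4504}{-3516} = \frac{4067}{1 + 2 \left(\left(8 + 11\right) - 14\right)} - \frac{4504}{-3516} = \frac{4067}{1 + 2 \left(19 - 14\right)} - - \frac{1126}{879} = \frac{4067}{1 + 2 \cdot 5} + \frac{1126}{879} = \frac{4067}{1 + 10} + \frac{1126}{879} = \frac{4067}{11} + \frac{1126}{879} = \frac{3587279}{9669}$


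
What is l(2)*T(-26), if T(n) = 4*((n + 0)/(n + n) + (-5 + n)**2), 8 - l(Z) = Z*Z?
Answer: 15384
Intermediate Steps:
l(Z) = 8 - Z**2 (l(Z) = 8 - Z*Z = 8 - Z**2)
T(n) = 2 + 4*(-5 + n)**2 (T(n) = 4*(n/((2*n)) + (-5 + n)**2) = 4*(n*(1/(2*n)) + (-5 + n)**2) = 4*(1/2 + (-5 + n)**2) = 2 + 4*(-5 + n)**2)
l(2)*T(-26) = (8 - 1*2**2)*(2 + 4*(-5 - 26)**2) = (8 - 1*4)*(2 + 4*(-31)**2) = (8 - 4)*(2 + 4*961) = 4*(2 + 3844) = 4*3846 = 15384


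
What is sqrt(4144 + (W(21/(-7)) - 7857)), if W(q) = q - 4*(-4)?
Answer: 10*I*sqrt(37) ≈ 60.828*I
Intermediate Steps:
W(q) = 16 + q (W(q) = q + 16 = 16 + q)
sqrt(4144 + (W(21/(-7)) - 7857)) = sqrt(4144 + ((16 + 21/(-7)) - 7857)) = sqrt(4144 + ((16 + 21*(-1/7)) - 7857)) = sqrt(4144 + ((16 - 3) - 7857)) = sqrt(4144 + (13 - 7857)) = sqrt(4144 - 7844) = sqrt(-3700) = 10*I*sqrt(37)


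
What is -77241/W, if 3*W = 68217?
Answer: -77241/22739 ≈ -3.3969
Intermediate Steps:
W = 22739 (W = (⅓)*68217 = 22739)
-77241/W = -77241/22739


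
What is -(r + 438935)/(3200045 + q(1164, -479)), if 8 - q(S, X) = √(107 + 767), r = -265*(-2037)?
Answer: -626403974644/2048067840387 - 195748*√874/2048067840387 ≈ -0.30585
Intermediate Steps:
r = 539805
q(S, X) = 8 - √874 (q(S, X) = 8 - √(107 + 767) = 8 - √874)
-(r + 438935)/(3200045 + q(1164, -479)) = -(539805 + 438935)/(3200045 + (8 - √874)) = -978740/(3200053 - √874)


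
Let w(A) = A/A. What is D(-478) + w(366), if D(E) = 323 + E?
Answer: -154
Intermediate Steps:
w(A) = 1
D(-478) + w(366) = (323 - 478) + 1 = -155 + 1 = -154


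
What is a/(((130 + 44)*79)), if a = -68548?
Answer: -34274/6873 ≈ -4.9868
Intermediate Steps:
a/(((130 + 44)*79)) = -68548*1/(79*(130 + 44)) = -68548/(174*79) = -68548/13746 = -68548*1/13746 = -34274/6873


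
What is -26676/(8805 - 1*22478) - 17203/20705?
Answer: 317109961/283099465 ≈ 1.1201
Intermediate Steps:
-26676/(8805 - 1*22478) - 17203/20705 = -26676/(8805 - 22478) - 17203*1/20705 = -26676/(-13673) - 17203/20705 = -26676*(-1/13673) - 17203/20705 = 26676/13673 - 17203/20705 = 317109961/283099465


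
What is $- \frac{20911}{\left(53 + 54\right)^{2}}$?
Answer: $- \frac{20911}{11449} \approx -1.8264$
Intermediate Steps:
$- \frac{20911}{\left(53 + 54\right)^{2}} = - \frac{20911}{107^{2}} = - \frac{20911}{11449}$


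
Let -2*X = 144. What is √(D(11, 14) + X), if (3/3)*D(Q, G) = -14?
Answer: I*√86 ≈ 9.2736*I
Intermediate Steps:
X = -72 (X = -½*144 = -72)
D(Q, G) = -14
√(D(11, 14) + X) = √(-14 - 72) = √(-86) = I*√86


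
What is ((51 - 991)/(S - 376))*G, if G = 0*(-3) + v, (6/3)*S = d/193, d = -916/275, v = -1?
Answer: -24945250/9978329 ≈ -2.4999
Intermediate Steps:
d = -916/275 (d = -916*1/275 = -916/275 ≈ -3.3309)
S = -458/53075 (S = (-916/275/193)/2 = (-916/275*1/193)/2 = (1/2)*(-916/53075) = -458/53075 ≈ -0.0086293)
G = -1 (G = 0*(-3) - 1 = 0 - 1 = -1)
((51 - 991)/(S - 376))*G = ((51 - 991)/(-458/53075 - 376))*(-1) = -940/(-19956658/53075)*(-1) = -940*(-53075/19956658)*(-1) = (24945250/9978329)*(-1) = -24945250/9978329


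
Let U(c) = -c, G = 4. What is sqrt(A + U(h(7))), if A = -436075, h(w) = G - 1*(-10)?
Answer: I*sqrt(436089) ≈ 660.37*I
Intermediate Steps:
h(w) = 14 (h(w) = 4 - 1*(-10) = 4 + 10 = 14)
sqrt(A + U(h(7))) = sqrt(-436075 - 1*14) = sqrt(-436075 - 14) = sqrt(-436089) = I*sqrt(436089)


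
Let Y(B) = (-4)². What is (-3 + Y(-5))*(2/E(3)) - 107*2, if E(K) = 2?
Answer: -201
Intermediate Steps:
Y(B) = 16
(-3 + Y(-5))*(2/E(3)) - 107*2 = (-3 + 16)*(2/2) - 107*2 = 13*(2*(½)) - 214 = 13*1 - 214 = 13 - 214 = -201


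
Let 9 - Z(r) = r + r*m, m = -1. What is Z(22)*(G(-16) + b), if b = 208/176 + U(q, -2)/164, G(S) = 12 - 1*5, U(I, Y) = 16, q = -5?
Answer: 33606/451 ≈ 74.514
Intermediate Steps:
G(S) = 7 (G(S) = 12 - 5 = 7)
Z(r) = 9 (Z(r) = 9 - (r + r*(-1)) = 9 - (r - r) = 9 - 1*0 = 9 + 0 = 9)
b = 577/451 (b = 208/176 + 16/164 = 208*(1/176) + 16*(1/164) = 13/11 + 4/41 = 577/451 ≈ 1.2794)
Z(22)*(G(-16) + b) = 9*(7 + 577/451) = 9*(3734/451) = 33606/451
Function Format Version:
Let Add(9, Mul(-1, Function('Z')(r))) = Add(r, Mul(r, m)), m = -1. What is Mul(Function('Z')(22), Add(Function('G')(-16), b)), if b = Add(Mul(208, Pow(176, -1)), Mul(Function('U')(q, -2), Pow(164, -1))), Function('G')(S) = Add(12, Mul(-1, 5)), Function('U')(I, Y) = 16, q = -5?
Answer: Rational(33606, 451) ≈ 74.514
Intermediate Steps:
Function('G')(S) = 7 (Function('G')(S) = Add(12, -5) = 7)
Function('Z')(r) = 9 (Function('Z')(r) = Add(9, Mul(-1, Add(r, Mul(r, -1)))) = Add(9, Mul(-1, Add(r, Mul(-1, r)))) = Add(9, Mul(-1, 0)) = Add(9, 0) = 9)
b = Rational(577, 451) (b = Add(Mul(208, Pow(176, -1)), Mul(16, Pow(164, -1))) = Add(Mul(208, Rational(1, 176)), Mul(16, Rational(1, 164))) = Add(Rational(13, 11), Rational(4, 41)) = Rational(577, 451) ≈ 1.2794)
Mul(Function('Z')(22), Add(Function('G')(-16), b)) = Mul(9, Add(7, Rational(577, 451))) = Mul(9, Rational(3734, 451)) = Rational(33606, 451)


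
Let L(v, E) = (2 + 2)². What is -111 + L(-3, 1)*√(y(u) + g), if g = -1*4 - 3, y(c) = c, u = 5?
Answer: -111 + 16*I*√2 ≈ -111.0 + 22.627*I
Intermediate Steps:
L(v, E) = 16 (L(v, E) = 4² = 16)
g = -7 (g = -4 - 3 = -7)
-111 + L(-3, 1)*√(y(u) + g) = -111 + 16*√(5 - 7) = -111 + 16*√(-2) = -111 + 16*(I*√2) = -111 + 16*I*√2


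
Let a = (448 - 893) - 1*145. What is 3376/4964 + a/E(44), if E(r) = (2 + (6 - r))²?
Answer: 180817/804168 ≈ 0.22485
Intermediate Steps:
E(r) = (8 - r)²
a = -590 (a = -445 - 145 = -590)
3376/4964 + a/E(44) = 3376/4964 - 590/(-8 + 44)² = 3376*(1/4964) - 590/(36²) = 844/1241 - 590/1296 = 844/1241 - 590*1/1296 = 844/1241 - 295/648 = 180817/804168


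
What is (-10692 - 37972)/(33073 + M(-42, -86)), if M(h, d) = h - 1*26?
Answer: -6952/4715 ≈ -1.4744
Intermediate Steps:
M(h, d) = -26 + h (M(h, d) = h - 26 = -26 + h)
(-10692 - 37972)/(33073 + M(-42, -86)) = (-10692 - 37972)/(33073 + (-26 - 42)) = -48664/(33073 - 68) = -48664/33005 = -48664*1/33005 = -6952/4715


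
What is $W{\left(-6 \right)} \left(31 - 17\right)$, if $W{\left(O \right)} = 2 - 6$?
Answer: $-56$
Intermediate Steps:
$W{\left(O \right)} = -4$ ($W{\left(O \right)} = 2 - 6 = -4$)
$W{\left(-6 \right)} \left(31 - 17\right) = - 4 \left(31 - 17\right) = \left(-4\right) 14 = -56$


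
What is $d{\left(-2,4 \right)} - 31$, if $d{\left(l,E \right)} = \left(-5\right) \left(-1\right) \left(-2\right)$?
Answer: $-41$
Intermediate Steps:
$d{\left(l,E \right)} = -10$ ($d{\left(l,E \right)} = 5 \left(-2\right) = -10$)
$d{\left(-2,4 \right)} - 31 = -10 - 31 = -41$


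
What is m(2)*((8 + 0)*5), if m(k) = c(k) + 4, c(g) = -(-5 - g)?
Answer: 440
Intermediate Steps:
c(g) = 5 + g
m(k) = 9 + k (m(k) = (5 + k) + 4 = 9 + k)
m(2)*((8 + 0)*5) = (9 + 2)*((8 + 0)*5) = 11*(8*5) = 11*40 = 440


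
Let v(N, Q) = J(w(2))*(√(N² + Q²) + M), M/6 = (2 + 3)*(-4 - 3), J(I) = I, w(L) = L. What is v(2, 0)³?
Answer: -71991296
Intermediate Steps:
M = -210 (M = 6*((2 + 3)*(-4 - 3)) = 6*(5*(-7)) = 6*(-35) = -210)
v(N, Q) = -420 + 2*√(N² + Q²) (v(N, Q) = 2*(√(N² + Q²) - 210) = 2*(-210 + √(N² + Q²)) = -420 + 2*√(N² + Q²))
v(2, 0)³ = (-420 + 2*√(2² + 0²))³ = (-420 + 2*√(4 + 0))³ = (-420 + 2*√4)³ = (-420 + 2*2)³ = (-420 + 4)³ = (-416)³ = -71991296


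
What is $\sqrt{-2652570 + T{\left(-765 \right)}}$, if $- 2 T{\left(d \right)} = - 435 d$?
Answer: $\frac{3 i \sqrt{1252870}}{2} \approx 1679.0 i$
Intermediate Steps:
$T{\left(d \right)} = \frac{435 d}{2}$ ($T{\left(d \right)} = - \frac{\left(-435\right) d}{2} = \frac{435 d}{2}$)
$\sqrt{-2652570 + T{\left(-765 \right)}} = \sqrt{-2652570 + \frac{435}{2} \left(-765\right)} = \sqrt{-2652570 - \frac{332775}{2}} = \sqrt{- \frac{5637915}{2}} = \frac{3 i \sqrt{1252870}}{2}$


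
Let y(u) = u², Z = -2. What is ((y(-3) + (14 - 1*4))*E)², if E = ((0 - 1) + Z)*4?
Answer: 51984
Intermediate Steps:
E = -12 (E = ((0 - 1) - 2)*4 = (-1 - 2)*4 = -3*4 = -12)
((y(-3) + (14 - 1*4))*E)² = (((-3)² + (14 - 1*4))*(-12))² = ((9 + (14 - 4))*(-12))² = ((9 + 10)*(-12))² = (19*(-12))² = (-228)² = 51984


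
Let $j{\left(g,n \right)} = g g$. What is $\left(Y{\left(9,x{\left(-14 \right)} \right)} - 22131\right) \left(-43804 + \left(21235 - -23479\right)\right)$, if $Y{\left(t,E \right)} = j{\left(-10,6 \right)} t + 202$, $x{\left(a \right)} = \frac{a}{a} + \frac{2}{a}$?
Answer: $-19136390$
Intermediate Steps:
$j{\left(g,n \right)} = g^{2}$
$x{\left(a \right)} = 1 + \frac{2}{a}$
$Y{\left(t,E \right)} = 202 + 100 t$ ($Y{\left(t,E \right)} = \left(-10\right)^{2} t + 202 = 100 t + 202 = 202 + 100 t$)
$\left(Y{\left(9,x{\left(-14 \right)} \right)} - 22131\right) \left(-43804 + \left(21235 - -23479\right)\right) = \left(\left(202 + 100 \cdot 9\right) - 22131\right) \left(-43804 + \left(21235 - -23479\right)\right) = \left(\left(202 + 900\right) - 22131\right) \left(-43804 + \left(21235 + 23479\right)\right) = \left(1102 - 22131\right) \left(-43804 + 44714\right) = \left(-21029\right) 910 = -19136390$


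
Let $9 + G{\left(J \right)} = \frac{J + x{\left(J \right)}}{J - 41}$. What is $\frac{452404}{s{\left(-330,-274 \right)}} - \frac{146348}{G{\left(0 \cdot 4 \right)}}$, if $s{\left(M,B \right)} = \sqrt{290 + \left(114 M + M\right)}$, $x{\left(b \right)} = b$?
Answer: $\frac{146348}{9} - \frac{226202 i \sqrt{9415}}{9415} \approx 16261.0 - 2331.2 i$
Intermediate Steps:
$G{\left(J \right)} = -9 + \frac{2 J}{-41 + J}$ ($G{\left(J \right)} = -9 + \frac{J + J}{J - 41} = -9 + \frac{2 J}{-41 + J}$)
$s{\left(M,B \right)} = \sqrt{290 + 115 M}$
$\frac{452404}{s{\left(-330,-274 \right)}} - \frac{146348}{G{\left(0 \cdot 4 \right)}} = \frac{452404}{\sqrt{290 + 115 \left(-330\right)}} - \frac{146348}{\frac{1}{-41 + 0 \cdot 4} \left(369 - 7 \cdot 0 \cdot 4\right)} = \frac{452404}{\sqrt{290 - 37950}} - \frac{146348}{\frac{1}{-41 + 0} \left(369 - 0\right)} = \frac{452404}{\sqrt{-37660}} - \frac{146348}{\frac{1}{-41} \left(369 + 0\right)} = \frac{452404}{2 i \sqrt{9415}} - \frac{146348}{\left(- \frac{1}{41}\right) 369} = 452404 \left(- \frac{i \sqrt{9415}}{18830}\right) - \frac{146348}{-9} = - \frac{226202 i \sqrt{9415}}{9415} - - \frac{146348}{9} = - \frac{226202 i \sqrt{9415}}{9415} + \frac{146348}{9} = \frac{146348}{9} - \frac{226202 i \sqrt{9415}}{9415}$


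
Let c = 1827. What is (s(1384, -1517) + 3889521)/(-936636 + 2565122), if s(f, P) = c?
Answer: 1945674/814243 ≈ 2.3895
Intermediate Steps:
s(f, P) = 1827
(s(1384, -1517) + 3889521)/(-936636 + 2565122) = (1827 + 3889521)/(-936636 + 2565122) = 3891348/1628486 = 3891348*(1/1628486) = 1945674/814243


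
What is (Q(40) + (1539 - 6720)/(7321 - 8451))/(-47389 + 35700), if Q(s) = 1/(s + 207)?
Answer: -1280837/3262516790 ≈ -0.00039259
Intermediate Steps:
Q(s) = 1/(207 + s)
(Q(40) + (1539 - 6720)/(7321 - 8451))/(-47389 + 35700) = (1/(207 + 40) + (1539 - 6720)/(7321 - 8451))/(-47389 + 35700) = (1/247 - 5181/(-1130))/(-11689) = (1/247 - 5181*(-1/1130))*(-1/11689) = (1/247 + 5181/1130)*(-1/11689) = (1280837/279110)*(-1/11689) = -1280837/3262516790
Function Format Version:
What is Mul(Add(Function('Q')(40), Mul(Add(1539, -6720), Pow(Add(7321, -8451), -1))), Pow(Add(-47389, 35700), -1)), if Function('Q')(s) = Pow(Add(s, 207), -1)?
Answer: Rational(-1280837, 3262516790) ≈ -0.00039259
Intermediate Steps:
Function('Q')(s) = Pow(Add(207, s), -1)
Mul(Add(Function('Q')(40), Mul(Add(1539, -6720), Pow(Add(7321, -8451), -1))), Pow(Add(-47389, 35700), -1)) = Mul(Add(Pow(Add(207, 40), -1), Mul(Add(1539, -6720), Pow(Add(7321, -8451), -1))), Pow(Add(-47389, 35700), -1)) = Mul(Add(Pow(247, -1), Mul(-5181, Pow(-1130, -1))), Pow(-11689, -1)) = Mul(Add(Rational(1, 247), Mul(-5181, Rational(-1, 1130))), Rational(-1, 11689)) = Mul(Add(Rational(1, 247), Rational(5181, 1130)), Rational(-1, 11689)) = Mul(Rational(1280837, 279110), Rational(-1, 11689)) = Rational(-1280837, 3262516790)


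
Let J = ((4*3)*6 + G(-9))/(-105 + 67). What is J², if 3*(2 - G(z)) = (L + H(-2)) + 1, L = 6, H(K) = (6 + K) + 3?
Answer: 10816/3249 ≈ 3.3290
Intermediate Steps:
H(K) = 9 + K
G(z) = -8/3 (G(z) = 2 - ((6 + (9 - 2)) + 1)/3 = 2 - ((6 + 7) + 1)/3 = 2 - (13 + 1)/3 = 2 - ⅓*14 = 2 - 14/3 = -8/3)
J = -104/57 (J = ((4*3)*6 - 8/3)/(-105 + 67) = (12*6 - 8/3)/(-38) = (72 - 8/3)*(-1/38) = (208/3)*(-1/38) = -104/57 ≈ -1.8246)
J² = (-104/57)² = 10816/3249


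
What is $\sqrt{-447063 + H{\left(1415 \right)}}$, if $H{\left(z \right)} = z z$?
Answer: $7 \sqrt{31738} \approx 1247.1$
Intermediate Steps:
$H{\left(z \right)} = z^{2}$
$\sqrt{-447063 + H{\left(1415 \right)}} = \sqrt{-447063 + 1415^{2}} = \sqrt{-447063 + 2002225} = \sqrt{1555162} = 7 \sqrt{31738}$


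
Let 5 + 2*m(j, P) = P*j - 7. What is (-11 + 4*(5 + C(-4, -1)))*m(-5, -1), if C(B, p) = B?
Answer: 49/2 ≈ 24.500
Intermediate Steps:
m(j, P) = -6 + P*j/2 (m(j, P) = -5/2 + (P*j - 7)/2 = -5/2 + (-7 + P*j)/2 = -5/2 + (-7/2 + P*j/2) = -6 + P*j/2)
(-11 + 4*(5 + C(-4, -1)))*m(-5, -1) = (-11 + 4*(5 - 4))*(-6 + (1/2)*(-1)*(-5)) = (-11 + 4*1)*(-6 + 5/2) = (-11 + 4)*(-7/2) = -7*(-7/2) = 49/2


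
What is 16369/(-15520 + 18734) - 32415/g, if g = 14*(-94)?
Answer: 62861707/2114812 ≈ 29.724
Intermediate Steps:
g = -1316
16369/(-15520 + 18734) - 32415/g = 16369/(-15520 + 18734) - 32415/(-1316) = 16369/3214 - 32415*(-1/1316) = 16369*(1/3214) + 32415/1316 = 16369/3214 + 32415/1316 = 62861707/2114812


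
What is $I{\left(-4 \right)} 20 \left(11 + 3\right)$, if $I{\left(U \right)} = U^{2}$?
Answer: $4480$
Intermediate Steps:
$I{\left(-4 \right)} 20 \left(11 + 3\right) = \left(-4\right)^{2} \cdot 20 \left(11 + 3\right) = 16 \cdot 20 \cdot 14 = 320 \cdot 14 = 4480$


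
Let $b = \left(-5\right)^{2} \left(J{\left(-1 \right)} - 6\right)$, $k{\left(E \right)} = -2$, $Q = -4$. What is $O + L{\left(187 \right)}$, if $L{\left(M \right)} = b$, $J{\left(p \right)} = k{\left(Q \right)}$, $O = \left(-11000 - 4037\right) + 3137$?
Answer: $-12100$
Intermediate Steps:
$O = -11900$ ($O = -15037 + 3137 = -11900$)
$J{\left(p \right)} = -2$
$b = -200$ ($b = \left(-5\right)^{2} \left(-2 - 6\right) = 25 \left(-8\right) = -200$)
$L{\left(M \right)} = -200$
$O + L{\left(187 \right)} = -11900 - 200 = -12100$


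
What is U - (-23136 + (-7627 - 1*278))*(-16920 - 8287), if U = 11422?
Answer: -782439065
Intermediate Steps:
U - (-23136 + (-7627 - 1*278))*(-16920 - 8287) = 11422 - (-23136 + (-7627 - 1*278))*(-16920 - 8287) = 11422 - (-23136 + (-7627 - 278))*(-25207) = 11422 - (-23136 - 7905)*(-25207) = 11422 - (-31041)*(-25207) = 11422 - 1*782450487 = 11422 - 782450487 = -782439065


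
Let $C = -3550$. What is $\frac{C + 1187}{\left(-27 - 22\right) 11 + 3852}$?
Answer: $- \frac{2363}{3313} \approx -0.71325$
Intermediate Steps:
$\frac{C + 1187}{\left(-27 - 22\right) 11 + 3852} = \frac{-3550 + 1187}{\left(-27 - 22\right) 11 + 3852} = - \frac{2363}{\left(-49\right) 11 + 3852} = - \frac{2363}{-539 + 3852} = - \frac{2363}{3313}$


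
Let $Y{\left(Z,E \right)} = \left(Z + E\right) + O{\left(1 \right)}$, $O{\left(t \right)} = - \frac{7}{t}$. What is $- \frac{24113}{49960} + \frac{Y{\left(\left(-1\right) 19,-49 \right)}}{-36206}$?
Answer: $- \frac{434644139}{904425880} \approx -0.48057$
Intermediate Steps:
$Y{\left(Z,E \right)} = -7 + E + Z$ ($Y{\left(Z,E \right)} = \left(Z + E\right) - \frac{7}{1} = \left(E + Z\right) - 7 = -7 + E + Z$)
$- \frac{24113}{49960} + \frac{Y{\left(\left(-1\right) 19,-49 \right)}}{-36206} = - \frac{24113}{49960} + \frac{-7 - 49 - 19}{-36206} = \left(-24113\right) \frac{1}{49960} + \left(-7 - 49 - 19\right) \left(- \frac{1}{36206}\right) = - \frac{24113}{49960} - - \frac{75}{36206} = - \frac{24113}{49960} + \frac{75}{36206} = - \frac{434644139}{904425880}$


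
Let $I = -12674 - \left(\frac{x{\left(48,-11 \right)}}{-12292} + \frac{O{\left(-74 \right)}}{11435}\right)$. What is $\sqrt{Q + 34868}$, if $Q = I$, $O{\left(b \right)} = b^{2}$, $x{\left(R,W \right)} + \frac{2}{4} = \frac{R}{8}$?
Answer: $\frac{\sqrt{438473812539018135110}}{140559020} \approx 148.97$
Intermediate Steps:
$x{\left(R,W \right)} = - \frac{1}{2} + \frac{R}{8}$
$I = - \frac{3563024535159}{281118040}$ ($I = -12674 - \left(\frac{- \frac{1}{2} + \frac{1}{8} \cdot 48}{-12292} + \frac{\left(-74\right)^{2}}{11435}\right) = -12674 - \left(\left(- \frac{1}{2} + 6\right) \left(- \frac{1}{12292}\right) + 5476 \cdot \frac{1}{11435}\right) = -12674 - \left(\frac{11}{2} \left(- \frac{1}{12292}\right) + \frac{5476}{11435}\right) = -12674 - \left(- \frac{11}{24584} + \frac{5476}{11435}\right) = -12674 - \frac{134496199}{281118040} = - \frac{3563024535159}{281118040} \approx -12674.0$)
$Q = - \frac{3563024535159}{281118040} \approx -12674.0$
$\sqrt{Q + 34868} = \sqrt{- \frac{3563024535159}{281118040} + 34868} = \sqrt{\frac{6238999283561}{281118040}} = \frac{\sqrt{438473812539018135110}}{140559020}$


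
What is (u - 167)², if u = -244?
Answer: 168921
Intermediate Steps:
(u - 167)² = (-244 - 167)² = (-411)² = 168921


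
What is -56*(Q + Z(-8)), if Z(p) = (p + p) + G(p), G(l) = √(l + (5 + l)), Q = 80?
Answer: -3584 - 56*I*√11 ≈ -3584.0 - 185.73*I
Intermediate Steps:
G(l) = √(5 + 2*l)
Z(p) = √(5 + 2*p) + 2*p (Z(p) = (p + p) + √(5 + 2*p) = 2*p + √(5 + 2*p) = √(5 + 2*p) + 2*p)
-56*(Q + Z(-8)) = -56*(80 + (√(5 + 2*(-8)) + 2*(-8))) = -56*(80 + (√(5 - 16) - 16)) = -56*(80 + (√(-11) - 16)) = -56*(80 + (I*√11 - 16)) = -56*(80 + (-16 + I*√11)) = -56*(64 + I*√11) = -3584 - 56*I*√11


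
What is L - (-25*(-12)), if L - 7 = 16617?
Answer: 16324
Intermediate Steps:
L = 16624 (L = 7 + 16617 = 16624)
L - (-25*(-12)) = 16624 - (-25*(-12)) = 16624 - 300 = 16324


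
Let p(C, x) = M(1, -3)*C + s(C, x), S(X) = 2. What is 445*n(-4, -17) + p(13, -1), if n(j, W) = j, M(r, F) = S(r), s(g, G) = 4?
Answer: -1750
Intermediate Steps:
M(r, F) = 2
p(C, x) = 4 + 2*C (p(C, x) = 2*C + 4 = 4 + 2*C)
445*n(-4, -17) + p(13, -1) = 445*(-4) + (4 + 2*13) = -1780 + (4 + 26) = -1780 + 30 = -1750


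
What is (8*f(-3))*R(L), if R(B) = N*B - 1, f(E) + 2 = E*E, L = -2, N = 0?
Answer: -56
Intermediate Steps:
f(E) = -2 + E**2 (f(E) = -2 + E*E = -2 + E**2)
R(B) = -1 (R(B) = 0*B - 1 = 0 - 1 = -1)
(8*f(-3))*R(L) = (8*(-2 + (-3)**2))*(-1) = (8*(-2 + 9))*(-1) = (8*7)*(-1) = 56*(-1) = -56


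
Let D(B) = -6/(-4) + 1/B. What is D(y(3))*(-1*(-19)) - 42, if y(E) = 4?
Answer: -35/4 ≈ -8.7500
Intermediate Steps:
D(B) = 3/2 + 1/B (D(B) = -6*(-¼) + 1/B = 3/2 + 1/B)
D(y(3))*(-1*(-19)) - 42 = (3/2 + 1/4)*(-1*(-19)) - 42 = (3/2 + ¼)*19 - 42 = (7/4)*19 - 42 = 133/4 - 42 = -35/4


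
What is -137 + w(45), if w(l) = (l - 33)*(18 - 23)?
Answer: -197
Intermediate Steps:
w(l) = 165 - 5*l (w(l) = (-33 + l)*(-5) = 165 - 5*l)
-137 + w(45) = -137 + (165 - 5*45) = -137 + (165 - 225) = -137 - 60 = -197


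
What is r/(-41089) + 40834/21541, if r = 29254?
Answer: 1047667812/885098149 ≈ 1.1837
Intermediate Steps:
r/(-41089) + 40834/21541 = 29254/(-41089) + 40834/21541 = 29254*(-1/41089) + 40834*(1/21541) = -29254/41089 + 40834/21541 = 1047667812/885098149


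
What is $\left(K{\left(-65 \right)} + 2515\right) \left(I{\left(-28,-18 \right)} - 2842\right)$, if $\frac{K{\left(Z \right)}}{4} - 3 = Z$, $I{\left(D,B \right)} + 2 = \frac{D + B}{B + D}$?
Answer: $-6445081$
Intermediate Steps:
$I{\left(D,B \right)} = -1$ ($I{\left(D,B \right)} = -2 + \frac{D + B}{B + D} = -2 + \frac{B + D}{B + D} = -2 + 1 = -1$)
$K{\left(Z \right)} = 12 + 4 Z$
$\left(K{\left(-65 \right)} + 2515\right) \left(I{\left(-28,-18 \right)} - 2842\right) = \left(\left(12 + 4 \left(-65\right)\right) + 2515\right) \left(-1 - 2842\right) = \left(\left(12 - 260\right) + 2515\right) \left(-2843\right) = \left(-248 + 2515\right) \left(-2843\right) = 2267 \left(-2843\right) = -6445081$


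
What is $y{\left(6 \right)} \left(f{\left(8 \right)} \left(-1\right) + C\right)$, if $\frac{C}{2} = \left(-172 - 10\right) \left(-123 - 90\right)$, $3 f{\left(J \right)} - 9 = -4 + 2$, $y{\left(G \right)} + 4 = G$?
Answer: $\frac{465178}{3} \approx 1.5506 \cdot 10^{5}$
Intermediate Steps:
$y{\left(G \right)} = -4 + G$
$f{\left(J \right)} = \frac{7}{3}$ ($f{\left(J \right)} = 3 + \frac{-4 + 2}{3} = 3 + \frac{1}{3} \left(-2\right) = 3 - \frac{2}{3} = \frac{7}{3}$)
$C = 77532$ ($C = 2 \left(-172 - 10\right) \left(-123 - 90\right) = 2 \left(\left(-182\right) \left(-213\right)\right) = 2 \cdot 38766 = 77532$)
$y{\left(6 \right)} \left(f{\left(8 \right)} \left(-1\right) + C\right) = \left(-4 + 6\right) \left(\frac{7}{3} \left(-1\right) + 77532\right) = 2 \left(- \frac{7}{3} + 77532\right) = 2 \cdot \frac{232589}{3} = \frac{465178}{3}$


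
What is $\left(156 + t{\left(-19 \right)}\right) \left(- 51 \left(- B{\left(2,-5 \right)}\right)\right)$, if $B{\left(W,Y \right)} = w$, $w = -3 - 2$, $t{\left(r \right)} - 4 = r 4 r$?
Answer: $-409020$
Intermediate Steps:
$t{\left(r \right)} = 4 + 4 r^{2}$ ($t{\left(r \right)} = 4 + r 4 r = 4 + 4 r r = 4 + 4 r^{2}$)
$w = -5$ ($w = -3 - 2 = -5$)
$B{\left(W,Y \right)} = -5$
$\left(156 + t{\left(-19 \right)}\right) \left(- 51 \left(- B{\left(2,-5 \right)}\right)\right) = \left(156 + \left(4 + 4 \left(-19\right)^{2}\right)\right) \left(- 51 \left(\left(-1\right) \left(-5\right)\right)\right) = \left(156 + \left(4 + 4 \cdot 361\right)\right) \left(\left(-51\right) 5\right) = \left(156 + \left(4 + 1444\right)\right) \left(-255\right) = \left(156 + 1448\right) \left(-255\right) = 1604 \left(-255\right) = -409020$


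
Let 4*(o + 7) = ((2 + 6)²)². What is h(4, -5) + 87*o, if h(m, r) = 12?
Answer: 88491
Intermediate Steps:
o = 1017 (o = -7 + ((2 + 6)²)²/4 = -7 + (8²)²/4 = -7 + (¼)*64² = -7 + (¼)*4096 = -7 + 1024 = 1017)
h(4, -5) + 87*o = 12 + 87*1017 = 12 + 88479 = 88491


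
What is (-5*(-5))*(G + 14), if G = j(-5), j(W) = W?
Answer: 225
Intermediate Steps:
G = -5
(-5*(-5))*(G + 14) = (-5*(-5))*(-5 + 14) = 25*9 = 225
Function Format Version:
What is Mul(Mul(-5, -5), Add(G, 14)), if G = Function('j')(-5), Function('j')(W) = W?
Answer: 225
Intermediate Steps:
G = -5
Mul(Mul(-5, -5), Add(G, 14)) = Mul(Mul(-5, -5), Add(-5, 14)) = Mul(25, 9) = 225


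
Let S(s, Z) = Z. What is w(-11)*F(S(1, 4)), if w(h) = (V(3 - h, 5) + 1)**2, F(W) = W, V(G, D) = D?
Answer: 144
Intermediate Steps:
w(h) = 36 (w(h) = (5 + 1)**2 = 6**2 = 36)
w(-11)*F(S(1, 4)) = 36*4 = 144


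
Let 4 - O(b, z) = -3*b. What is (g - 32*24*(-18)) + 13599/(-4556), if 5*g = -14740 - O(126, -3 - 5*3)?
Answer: 245946893/22780 ≈ 10797.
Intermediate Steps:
O(b, z) = 4 + 3*b (O(b, z) = 4 - (-3)*b = 4 + 3*b)
g = -15122/5 (g = (-14740 - (4 + 3*126))/5 = (-14740 - (4 + 378))/5 = (-14740 - 1*382)/5 = (-14740 - 382)/5 = (⅕)*(-15122) = -15122/5 ≈ -3024.4)
(g - 32*24*(-18)) + 13599/(-4556) = (-15122/5 - 32*24*(-18)) + 13599/(-4556) = (-15122/5 - 768*(-18)) + 13599*(-1/4556) = (-15122/5 + 13824) - 13599/4556 = 53998/5 - 13599/4556 = 245946893/22780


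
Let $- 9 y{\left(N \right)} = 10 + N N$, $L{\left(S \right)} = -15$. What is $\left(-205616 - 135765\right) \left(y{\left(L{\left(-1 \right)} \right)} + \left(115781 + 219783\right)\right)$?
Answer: $- \frac{1030916340421}{9} \approx -1.1455 \cdot 10^{11}$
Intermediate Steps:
$y{\left(N \right)} = - \frac{10}{9} - \frac{N^{2}}{9}$ ($y{\left(N \right)} = - \frac{10 + N N}{9} = - \frac{10 + N^{2}}{9} = - \frac{10}{9} - \frac{N^{2}}{9}$)
$\left(-205616 - 135765\right) \left(y{\left(L{\left(-1 \right)} \right)} + \left(115781 + 219783\right)\right) = \left(-205616 - 135765\right) \left(\left(- \frac{10}{9} - \frac{\left(-15\right)^{2}}{9}\right) + \left(115781 + 219783\right)\right) = - 341381 \left(\left(- \frac{10}{9} - 25\right) + 335564\right) = - 341381 \left(- \frac{235}{9} + 335564\right) = \left(-341381\right) \frac{3019841}{9} = - \frac{1030916340421}{9}$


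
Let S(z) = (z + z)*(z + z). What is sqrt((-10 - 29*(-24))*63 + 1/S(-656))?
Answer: sqrt(74393044993)/1312 ≈ 207.89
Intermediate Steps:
S(z) = 4*z**2 (S(z) = (2*z)*(2*z) = 4*z**2)
sqrt((-10 - 29*(-24))*63 + 1/S(-656)) = sqrt((-10 - 29*(-24))*63 + 1/(4*(-656)**2)) = sqrt((-10 + 696)*63 + 1/(4*430336)) = sqrt(686*63 + 1/1721344) = sqrt(43218 + 1/1721344) = sqrt(74393044993/1721344) = sqrt(74393044993)/1312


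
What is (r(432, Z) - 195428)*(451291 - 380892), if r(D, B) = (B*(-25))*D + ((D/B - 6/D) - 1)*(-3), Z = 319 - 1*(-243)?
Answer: -2974452357174529/6744 ≈ -4.4105e+11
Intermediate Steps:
Z = 562 (Z = 319 + 243 = 562)
r(D, B) = 3 + 18/D - 25*B*D - 3*D/B (r(D, B) = (-25*B)*D + ((-6/D + D/B) - 1)*(-3) = -25*B*D + (-1 - 6/D + D/B)*(-3) = -25*B*D + (3 + 18/D - 3*D/B) = 3 + 18/D - 25*B*D - 3*D/B)
(r(432, Z) - 195428)*(451291 - 380892) = ((3 + 18/432 - 25*562*432 - 3*432/562) - 195428)*(451291 - 380892) = ((3 + 18*(1/432) - 6069600 - 3*432*1/562) - 195428)*70399 = ((3 + 1/24 - 6069600 - 648/281) - 195428)*70399 = (-40933377439/6744 - 195428)*70399 = -42251343871/6744*70399 = -2974452357174529/6744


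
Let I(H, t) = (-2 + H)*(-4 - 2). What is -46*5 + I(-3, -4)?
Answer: -200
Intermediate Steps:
I(H, t) = 12 - 6*H (I(H, t) = (-2 + H)*(-6) = 12 - 6*H)
-46*5 + I(-3, -4) = -46*5 + (12 - 6*(-3)) = -230 + (12 + 18) = -230 + 30 = -200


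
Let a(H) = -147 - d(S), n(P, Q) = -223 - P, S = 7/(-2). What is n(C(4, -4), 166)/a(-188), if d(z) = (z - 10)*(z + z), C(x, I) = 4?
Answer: 454/483 ≈ 0.93996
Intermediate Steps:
S = -7/2 (S = 7*(-½) = -7/2 ≈ -3.5000)
d(z) = 2*z*(-10 + z) (d(z) = (-10 + z)*(2*z) = 2*z*(-10 + z))
a(H) = -483/2 (a(H) = -147 - 2*(-7)*(-10 - 7/2)/2 = -147 - 2*(-7)*(-27)/(2*2) = -147 - 1*189/2 = -147 - 189/2 = -483/2)
n(C(4, -4), 166)/a(-188) = (-223 - 1*4)/(-483/2) = (-223 - 4)*(-2/483) = -227*(-2/483) = 454/483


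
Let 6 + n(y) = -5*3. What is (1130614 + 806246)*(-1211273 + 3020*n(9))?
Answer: -2468901883980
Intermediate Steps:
n(y) = -21 (n(y) = -6 - 5*3 = -6 - 15 = -21)
(1130614 + 806246)*(-1211273 + 3020*n(9)) = (1130614 + 806246)*(-1211273 + 3020*(-21)) = 1936860*(-1211273 - 63420) = 1936860*(-1274693) = -2468901883980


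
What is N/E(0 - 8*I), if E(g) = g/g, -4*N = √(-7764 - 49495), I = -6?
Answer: -I*√57259/4 ≈ -59.822*I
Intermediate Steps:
N = -I*√57259/4 (N = -√(-7764 - 49495)/4 = -I*√57259/4 ≈ -59.822*I)
E(g) = 1
N/E(0 - 8*I) = -I*√57259/4/1 = -I*√57259/4*1 = -I*√57259/4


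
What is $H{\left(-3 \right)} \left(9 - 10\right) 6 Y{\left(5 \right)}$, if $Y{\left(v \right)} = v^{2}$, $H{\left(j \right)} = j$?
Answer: $450$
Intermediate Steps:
$H{\left(-3 \right)} \left(9 - 10\right) 6 Y{\left(5 \right)} = - 3 \left(9 - 10\right) 6 \cdot 5^{2} = - 3 \left(9 - 10\right) 6 \cdot 25 = \left(-3\right) \left(-1\right) 150 = 3 \cdot 150 = 450$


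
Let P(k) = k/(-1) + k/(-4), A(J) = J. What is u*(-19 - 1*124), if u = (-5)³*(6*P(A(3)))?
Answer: -804375/2 ≈ -4.0219e+5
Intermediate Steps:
P(k) = -5*k/4 (P(k) = k*(-1) + k*(-¼) = -k - k/4 = -5*k/4)
u = 5625/2 (u = (-5)³*(6*(-5/4*3)) = -750*(-15)/4 = -125*(-45/2) = 5625/2 ≈ 2812.5)
u*(-19 - 1*124) = 5625*(-19 - 1*124)/2 = 5625*(-19 - 124)/2 = (5625/2)*(-143) = -804375/2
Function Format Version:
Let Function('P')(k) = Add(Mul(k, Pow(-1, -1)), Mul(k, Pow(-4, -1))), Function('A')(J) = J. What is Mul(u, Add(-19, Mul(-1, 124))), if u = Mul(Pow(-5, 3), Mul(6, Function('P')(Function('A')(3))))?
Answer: Rational(-804375, 2) ≈ -4.0219e+5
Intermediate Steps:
Function('P')(k) = Mul(Rational(-5, 4), k) (Function('P')(k) = Add(Mul(k, -1), Mul(k, Rational(-1, 4))) = Add(Mul(-1, k), Mul(Rational(-1, 4), k)) = Mul(Rational(-5, 4), k))
u = Rational(5625, 2) (u = Mul(Pow(-5, 3), Mul(6, Mul(Rational(-5, 4), 3))) = Mul(-125, Mul(6, Rational(-15, 4))) = Mul(-125, Rational(-45, 2)) = Rational(5625, 2) ≈ 2812.5)
Mul(u, Add(-19, Mul(-1, 124))) = Mul(Rational(5625, 2), Add(-19, Mul(-1, 124))) = Mul(Rational(5625, 2), Add(-19, -124)) = Mul(Rational(5625, 2), -143) = Rational(-804375, 2)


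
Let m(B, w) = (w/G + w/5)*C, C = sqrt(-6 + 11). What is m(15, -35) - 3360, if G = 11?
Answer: -3360 - 112*sqrt(5)/11 ≈ -3382.8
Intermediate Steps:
C = sqrt(5) ≈ 2.2361
m(B, w) = 16*w*sqrt(5)/55 (m(B, w) = (w/11 + w/5)*sqrt(5) = (16*w/55)*sqrt(5) = 16*w*sqrt(5)/55)
m(15, -35) - 3360 = (16/55)*(-35)*sqrt(5) - 3360 = -112*sqrt(5)/11 - 3360 = -3360 - 112*sqrt(5)/11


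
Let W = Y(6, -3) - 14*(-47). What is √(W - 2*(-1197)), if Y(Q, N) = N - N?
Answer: 2*√763 ≈ 55.245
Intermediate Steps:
Y(Q, N) = 0
W = 658 (W = 0 - 14*(-47) = 0 + 658 = 658)
√(W - 2*(-1197)) = √(658 - 2*(-1197)) = √(658 + 2394) = √3052 = 2*√763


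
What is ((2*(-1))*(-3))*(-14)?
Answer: -84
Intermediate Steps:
((2*(-1))*(-3))*(-14) = -2*(-3)*(-14) = 6*(-14) = -84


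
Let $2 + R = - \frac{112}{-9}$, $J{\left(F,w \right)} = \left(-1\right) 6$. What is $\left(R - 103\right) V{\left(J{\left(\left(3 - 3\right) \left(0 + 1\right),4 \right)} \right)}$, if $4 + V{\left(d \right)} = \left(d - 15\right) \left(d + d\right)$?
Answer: $- \frac{206584}{9} \approx -22954.0$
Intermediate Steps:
$J{\left(F,w \right)} = -6$
$V{\left(d \right)} = -4 + 2 d \left(-15 + d\right)$ ($V{\left(d \right)} = -4 + \left(d - 15\right) \left(d + d\right) = -4 + \left(-15 + d\right) 2 d = -4 + 2 d \left(-15 + d\right)$)
$R = \frac{94}{9}$ ($R = -2 - \frac{112}{-9} = -2 - - \frac{112}{9} = -2 + \frac{112}{9} = \frac{94}{9} \approx 10.444$)
$\left(R - 103\right) V{\left(J{\left(\left(3 - 3\right) \left(0 + 1\right),4 \right)} \right)} = \left(\frac{94}{9} - 103\right) \left(-4 - -180 + 2 \left(-6\right)^{2}\right) = - \frac{833 \left(-4 + 180 + 2 \cdot 36\right)}{9} = - \frac{833 \left(-4 + 180 + 72\right)}{9} = \left(- \frac{833}{9}\right) 248 = - \frac{206584}{9}$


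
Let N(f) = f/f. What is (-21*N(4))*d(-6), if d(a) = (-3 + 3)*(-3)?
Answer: 0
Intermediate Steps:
d(a) = 0 (d(a) = 0*(-3) = 0)
N(f) = 1
(-21*N(4))*d(-6) = -21*1*0 = -21*0 = 0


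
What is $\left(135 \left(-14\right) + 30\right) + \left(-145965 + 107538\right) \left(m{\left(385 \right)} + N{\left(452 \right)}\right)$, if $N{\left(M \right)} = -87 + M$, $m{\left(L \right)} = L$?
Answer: $-28822110$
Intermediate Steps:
$\left(135 \left(-14\right) + 30\right) + \left(-145965 + 107538\right) \left(m{\left(385 \right)} + N{\left(452 \right)}\right) = \left(135 \left(-14\right) + 30\right) + \left(-145965 + 107538\right) \left(385 + \left(-87 + 452\right)\right) = \left(-1890 + 30\right) - 38427 \left(385 + 365\right) = -1860 - 28820250 = -28822110$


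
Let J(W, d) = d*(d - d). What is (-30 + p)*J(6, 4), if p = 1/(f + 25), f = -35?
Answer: 0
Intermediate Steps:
J(W, d) = 0 (J(W, d) = d*0 = 0)
p = -⅒ (p = 1/(-35 + 25) = 1/(-10) = -⅒ ≈ -0.10000)
(-30 + p)*J(6, 4) = (-30 - ⅒)*0 = -301/10*0 = 0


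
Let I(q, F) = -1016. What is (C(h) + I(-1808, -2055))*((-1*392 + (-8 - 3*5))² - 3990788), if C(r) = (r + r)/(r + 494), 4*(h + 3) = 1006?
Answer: 5757499460258/1485 ≈ 3.8771e+9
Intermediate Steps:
h = 497/2 (h = -3 + (¼)*1006 = -3 + 503/2 = 497/2 ≈ 248.50)
C(r) = 2*r/(494 + r) (C(r) = (2*r)/(494 + r) = 2*r/(494 + r))
(C(h) + I(-1808, -2055))*((-1*392 + (-8 - 3*5))² - 3990788) = (2*(497/2)/(494 + 497/2) - 1016)*((-1*392 + (-8 - 3*5))² - 3990788) = (2*(497/2)/(1485/2) - 1016)*((-392 + (-8 - 15))² - 3990788) = (2*(497/2)*(2/1485) - 1016)*((-392 - 23)² - 3990788) = (994/1485 - 1016)*((-415)² - 3990788) = -1507766*(172225 - 3990788)/1485 = -1507766/1485*(-3818563) = 5757499460258/1485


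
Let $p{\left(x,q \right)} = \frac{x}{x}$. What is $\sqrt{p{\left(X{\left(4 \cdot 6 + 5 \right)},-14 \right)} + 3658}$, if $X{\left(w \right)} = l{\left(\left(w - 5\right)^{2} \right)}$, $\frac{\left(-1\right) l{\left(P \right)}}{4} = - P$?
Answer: $\sqrt{3659} \approx 60.49$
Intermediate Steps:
$l{\left(P \right)} = 4 P$ ($l{\left(P \right)} = - 4 \left(- P\right) = 4 P$)
$X{\left(w \right)} = 4 \left(-5 + w\right)^{2}$ ($X{\left(w \right)} = 4 \left(w - 5\right)^{2} = 4 \left(-5 + w\right)^{2}$)
$p{\left(x,q \right)} = 1$
$\sqrt{p{\left(X{\left(4 \cdot 6 + 5 \right)},-14 \right)} + 3658} = \sqrt{1 + 3658} = \sqrt{3659}$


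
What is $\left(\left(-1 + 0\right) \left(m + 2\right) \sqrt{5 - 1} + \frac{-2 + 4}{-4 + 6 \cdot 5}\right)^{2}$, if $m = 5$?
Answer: $\frac{32761}{169} \approx 193.85$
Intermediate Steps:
$\left(\left(-1 + 0\right) \left(m + 2\right) \sqrt{5 - 1} + \frac{-2 + 4}{-4 + 6 \cdot 5}\right)^{2} = \left(\left(-1 + 0\right) \left(5 + 2\right) \sqrt{5 - 1} + \frac{-2 + 4}{-4 + 6 \cdot 5}\right)^{2} = \left(\left(-1\right) 7 \sqrt{4} + \frac{2}{-4 + 30}\right)^{2} = \left(\left(-7\right) 2 + \frac{2}{26}\right)^{2} = \left(-14 + 2 \cdot \frac{1}{26}\right)^{2} = \left(-14 + \frac{1}{13}\right)^{2} = \left(- \frac{181}{13}\right)^{2} = \frac{32761}{169}$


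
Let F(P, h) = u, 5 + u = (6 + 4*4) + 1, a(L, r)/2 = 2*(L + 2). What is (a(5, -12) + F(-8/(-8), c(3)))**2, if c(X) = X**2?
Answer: 2116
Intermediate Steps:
a(L, r) = 8 + 4*L (a(L, r) = 2*(2*(L + 2)) = 2*(2*(2 + L)) = 2*(4 + 2*L) = 8 + 4*L)
u = 18 (u = -5 + ((6 + 4*4) + 1) = -5 + ((6 + 16) + 1) = -5 + (22 + 1) = -5 + 23 = 18)
F(P, h) = 18
(a(5, -12) + F(-8/(-8), c(3)))**2 = ((8 + 4*5) + 18)**2 = ((8 + 20) + 18)**2 = (28 + 18)**2 = 46**2 = 2116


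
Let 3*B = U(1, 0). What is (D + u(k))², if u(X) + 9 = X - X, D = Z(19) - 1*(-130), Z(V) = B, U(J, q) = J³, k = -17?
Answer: 132496/9 ≈ 14722.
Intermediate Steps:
B = ⅓ (B = (⅓)*1³ = (⅓)*1 = ⅓ ≈ 0.33333)
Z(V) = ⅓
D = 391/3 (D = ⅓ - 1*(-130) = ⅓ + 130 = 391/3 ≈ 130.33)
u(X) = -9 (u(X) = -9 + (X - X) = -9 + 0 = -9)
(D + u(k))² = (391/3 - 9)² = (364/3)² = 132496/9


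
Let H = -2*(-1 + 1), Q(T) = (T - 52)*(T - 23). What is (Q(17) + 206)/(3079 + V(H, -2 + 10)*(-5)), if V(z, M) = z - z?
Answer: 416/3079 ≈ 0.13511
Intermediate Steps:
Q(T) = (-52 + T)*(-23 + T)
H = 0 (H = -2*0 = 0)
V(z, M) = 0
(Q(17) + 206)/(3079 + V(H, -2 + 10)*(-5)) = ((1196 + 17**2 - 75*17) + 206)/(3079 + 0*(-5)) = ((1196 + 289 - 1275) + 206)/(3079 + 0) = (210 + 206)/3079 = 416*(1/3079) = 416/3079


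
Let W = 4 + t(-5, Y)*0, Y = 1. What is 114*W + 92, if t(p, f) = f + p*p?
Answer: 548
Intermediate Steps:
t(p, f) = f + p²
W = 4 (W = 4 + (1 + (-5)²)*0 = 4 + (1 + 25)*0 = 4 + 26*0 = 4 + 0 = 4)
114*W + 92 = 114*4 + 92 = 456 + 92 = 548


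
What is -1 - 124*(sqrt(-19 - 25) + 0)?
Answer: -1 - 248*I*sqrt(11) ≈ -1.0 - 822.52*I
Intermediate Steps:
-1 - 124*(sqrt(-19 - 25) + 0) = -1 - 124*(sqrt(-44) + 0) = -1 - 124*(2*I*sqrt(11) + 0) = -1 - 248*I*sqrt(11)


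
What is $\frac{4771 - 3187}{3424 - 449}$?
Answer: $\frac{1584}{2975} \approx 0.53244$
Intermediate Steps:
$\frac{4771 - 3187}{3424 - 449} = \frac{1584}{2975}$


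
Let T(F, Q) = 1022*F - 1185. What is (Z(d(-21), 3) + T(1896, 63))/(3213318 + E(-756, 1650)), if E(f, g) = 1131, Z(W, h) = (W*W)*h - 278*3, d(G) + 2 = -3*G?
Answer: 648952/1071483 ≈ 0.60566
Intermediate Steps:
T(F, Q) = -1185 + 1022*F
d(G) = -2 - 3*G
Z(W, h) = -834 + h*W² (Z(W, h) = W²*h - 834 = h*W² - 834 = -834 + h*W²)
(Z(d(-21), 3) + T(1896, 63))/(3213318 + E(-756, 1650)) = ((-834 + 3*(-2 - 3*(-21))²) + (-1185 + 1022*1896))/(3213318 + 1131) = ((-834 + 3*(-2 + 63)²) + (-1185 + 1937712))/3214449 = ((-834 + 3*61²) + 1936527)*(1/3214449) = ((-834 + 3*3721) + 1936527)*(1/3214449) = ((-834 + 11163) + 1936527)*(1/3214449) = (10329 + 1936527)*(1/3214449) = 1946856*(1/3214449) = 648952/1071483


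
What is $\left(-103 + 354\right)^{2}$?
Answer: $63001$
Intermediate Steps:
$\left(-103 + 354\right)^{2} = 251^{2} = 63001$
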